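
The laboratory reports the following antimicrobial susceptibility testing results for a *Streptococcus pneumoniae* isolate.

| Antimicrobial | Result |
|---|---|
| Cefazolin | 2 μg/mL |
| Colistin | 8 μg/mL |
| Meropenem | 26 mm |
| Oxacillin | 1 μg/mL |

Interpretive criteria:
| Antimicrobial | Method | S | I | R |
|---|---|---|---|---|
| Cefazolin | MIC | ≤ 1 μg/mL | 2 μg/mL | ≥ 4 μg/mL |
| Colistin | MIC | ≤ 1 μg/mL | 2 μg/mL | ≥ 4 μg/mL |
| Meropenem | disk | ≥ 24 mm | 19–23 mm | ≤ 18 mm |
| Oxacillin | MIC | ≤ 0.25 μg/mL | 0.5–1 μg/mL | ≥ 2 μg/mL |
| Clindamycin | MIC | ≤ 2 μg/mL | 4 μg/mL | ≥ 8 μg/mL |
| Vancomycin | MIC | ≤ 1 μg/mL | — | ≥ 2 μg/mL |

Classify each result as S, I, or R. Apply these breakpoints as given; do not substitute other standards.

Cefazolin (2 μg/mL) = 2 μg/mL → I
Colistin: 8 μg/mL is ≥ 4 μg/mL → resistant
Meropenem 26 mm: ≥ 24 mm ⇒ Susceptible
Oxacillin: 1 μg/mL is in 0.5–1 μg/mL — I

I, R, S, I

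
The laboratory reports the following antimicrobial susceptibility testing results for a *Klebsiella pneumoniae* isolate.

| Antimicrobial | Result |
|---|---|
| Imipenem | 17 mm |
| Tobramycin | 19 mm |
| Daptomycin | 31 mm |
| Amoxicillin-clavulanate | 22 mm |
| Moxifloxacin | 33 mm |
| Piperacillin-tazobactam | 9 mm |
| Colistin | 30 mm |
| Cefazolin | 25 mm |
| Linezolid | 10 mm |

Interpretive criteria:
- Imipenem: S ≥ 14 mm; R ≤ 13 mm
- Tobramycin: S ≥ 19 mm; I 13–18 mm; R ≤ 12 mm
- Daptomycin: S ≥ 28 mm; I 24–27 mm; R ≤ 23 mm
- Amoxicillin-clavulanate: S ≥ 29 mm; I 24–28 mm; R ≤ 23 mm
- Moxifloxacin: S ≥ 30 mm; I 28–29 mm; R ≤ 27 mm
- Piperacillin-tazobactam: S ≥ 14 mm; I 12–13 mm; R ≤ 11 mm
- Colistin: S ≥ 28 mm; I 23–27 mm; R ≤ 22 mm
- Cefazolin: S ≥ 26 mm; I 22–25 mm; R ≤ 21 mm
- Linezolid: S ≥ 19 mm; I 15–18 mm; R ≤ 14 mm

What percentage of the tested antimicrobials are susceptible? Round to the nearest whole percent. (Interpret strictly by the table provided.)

56%

Imipenem 17 mm: ≥ 14 mm ⇒ S
Tobramycin 19 mm: ≥ 19 mm — susceptible
Daptomycin (31 mm) ≥ 28 mm → susceptible
Amoxicillin-clavulanate: 22 mm is ≤ 23 mm — Resistant
Moxifloxacin: 33 mm is ≥ 30 mm ⇒ susceptible
Piperacillin-tazobactam (9 mm) ≤ 11 mm → R
Colistin 30 mm: ≥ 28 mm — Susceptible
Cefazolin: 25 mm is in 22–25 mm → I
Linezolid 10 mm: ≤ 14 mm → Resistant
Susceptible: 5/9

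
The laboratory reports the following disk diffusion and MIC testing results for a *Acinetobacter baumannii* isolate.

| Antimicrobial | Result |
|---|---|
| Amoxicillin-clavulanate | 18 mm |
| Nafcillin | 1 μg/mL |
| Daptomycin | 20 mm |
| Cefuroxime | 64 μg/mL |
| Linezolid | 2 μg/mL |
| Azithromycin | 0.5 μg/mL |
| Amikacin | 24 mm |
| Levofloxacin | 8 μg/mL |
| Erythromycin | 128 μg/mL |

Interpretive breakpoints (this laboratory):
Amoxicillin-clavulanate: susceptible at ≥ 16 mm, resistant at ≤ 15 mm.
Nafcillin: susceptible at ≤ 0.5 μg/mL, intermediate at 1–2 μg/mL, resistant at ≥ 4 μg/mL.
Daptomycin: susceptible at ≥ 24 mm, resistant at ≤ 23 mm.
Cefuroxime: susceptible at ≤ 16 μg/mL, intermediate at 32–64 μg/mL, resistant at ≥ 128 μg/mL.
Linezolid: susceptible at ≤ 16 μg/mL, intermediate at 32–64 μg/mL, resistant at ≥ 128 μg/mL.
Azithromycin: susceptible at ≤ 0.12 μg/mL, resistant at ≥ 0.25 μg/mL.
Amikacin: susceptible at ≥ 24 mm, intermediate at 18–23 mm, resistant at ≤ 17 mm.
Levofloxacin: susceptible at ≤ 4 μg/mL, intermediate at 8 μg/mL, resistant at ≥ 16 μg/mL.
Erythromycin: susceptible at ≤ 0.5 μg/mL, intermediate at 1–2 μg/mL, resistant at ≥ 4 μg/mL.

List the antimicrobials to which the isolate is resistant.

daptomycin, azithromycin, erythromycin

Amoxicillin-clavulanate: 18 mm is ≥ 16 mm ⇒ Susceptible
Nafcillin: 1 μg/mL is in 1–2 μg/mL ⇒ I
Daptomycin: 20 mm is ≤ 23 mm → R
Cefuroxime (64 μg/mL) in 32–64 μg/mL ⇒ intermediate
Linezolid (2 μg/mL) ≤ 16 μg/mL → S
Azithromycin (0.5 μg/mL) ≥ 0.25 μg/mL ⇒ resistant
Amikacin (24 mm) ≥ 24 mm ⇒ susceptible
Levofloxacin 8 μg/mL: = 8 μg/mL → I
Erythromycin 128 μg/mL: ≥ 4 μg/mL ⇒ R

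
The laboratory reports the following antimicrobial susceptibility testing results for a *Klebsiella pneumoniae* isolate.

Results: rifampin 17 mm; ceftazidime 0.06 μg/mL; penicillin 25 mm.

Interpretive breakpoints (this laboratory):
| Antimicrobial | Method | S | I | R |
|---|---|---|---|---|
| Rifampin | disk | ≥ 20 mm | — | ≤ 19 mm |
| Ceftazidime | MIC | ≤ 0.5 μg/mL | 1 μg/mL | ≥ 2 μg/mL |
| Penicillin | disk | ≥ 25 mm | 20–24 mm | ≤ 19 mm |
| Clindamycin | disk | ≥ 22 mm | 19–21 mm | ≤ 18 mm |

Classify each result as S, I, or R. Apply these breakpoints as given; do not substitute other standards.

R, S, S

Rifampin: 17 mm is ≤ 19 mm ⇒ Resistant
Ceftazidime (0.06 μg/mL) ≤ 0.5 μg/mL — susceptible
Penicillin 25 mm: ≥ 25 mm ⇒ S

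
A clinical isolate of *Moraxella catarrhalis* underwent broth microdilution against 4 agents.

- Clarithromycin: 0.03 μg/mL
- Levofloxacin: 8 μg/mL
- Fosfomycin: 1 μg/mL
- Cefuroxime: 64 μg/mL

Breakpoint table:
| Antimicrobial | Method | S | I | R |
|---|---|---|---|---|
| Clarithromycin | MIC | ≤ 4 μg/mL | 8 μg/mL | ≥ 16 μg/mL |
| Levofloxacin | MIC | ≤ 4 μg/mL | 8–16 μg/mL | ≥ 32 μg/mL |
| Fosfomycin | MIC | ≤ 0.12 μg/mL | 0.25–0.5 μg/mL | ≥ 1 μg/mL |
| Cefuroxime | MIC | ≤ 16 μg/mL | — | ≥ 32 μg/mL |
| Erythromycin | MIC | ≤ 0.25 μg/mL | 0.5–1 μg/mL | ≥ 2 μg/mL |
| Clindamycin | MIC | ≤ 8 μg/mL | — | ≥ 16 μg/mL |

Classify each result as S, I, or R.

S, I, R, R

Clarithromycin: 0.03 μg/mL is ≤ 4 μg/mL ⇒ S
Levofloxacin 8 μg/mL: in 8–16 μg/mL → I
Fosfomycin: 1 μg/mL is ≥ 1 μg/mL → resistant
Cefuroxime 64 μg/mL: ≥ 32 μg/mL ⇒ R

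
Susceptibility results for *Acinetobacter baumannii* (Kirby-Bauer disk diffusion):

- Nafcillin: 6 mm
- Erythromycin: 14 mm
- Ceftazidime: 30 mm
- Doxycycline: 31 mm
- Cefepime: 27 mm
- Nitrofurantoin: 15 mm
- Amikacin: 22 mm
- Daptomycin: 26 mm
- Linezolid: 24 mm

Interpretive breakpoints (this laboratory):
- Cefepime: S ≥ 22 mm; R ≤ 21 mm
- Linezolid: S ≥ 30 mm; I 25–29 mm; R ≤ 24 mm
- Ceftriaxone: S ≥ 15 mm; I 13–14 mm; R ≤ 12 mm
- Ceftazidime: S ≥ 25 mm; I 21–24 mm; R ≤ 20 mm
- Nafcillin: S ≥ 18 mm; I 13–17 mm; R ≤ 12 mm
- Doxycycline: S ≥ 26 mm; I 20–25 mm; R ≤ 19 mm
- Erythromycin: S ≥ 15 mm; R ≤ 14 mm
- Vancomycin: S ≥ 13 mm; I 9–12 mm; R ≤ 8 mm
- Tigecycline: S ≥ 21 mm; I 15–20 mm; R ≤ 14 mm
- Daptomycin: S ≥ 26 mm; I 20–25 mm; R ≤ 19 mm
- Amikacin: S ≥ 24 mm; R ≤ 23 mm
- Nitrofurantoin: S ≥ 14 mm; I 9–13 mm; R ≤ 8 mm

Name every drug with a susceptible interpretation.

ceftazidime, doxycycline, cefepime, nitrofurantoin, daptomycin

Nafcillin 6 mm: ≤ 12 mm — R
Erythromycin 14 mm: ≤ 14 mm ⇒ resistant
Ceftazidime (30 mm) ≥ 25 mm → Susceptible
Doxycycline (31 mm) ≥ 26 mm ⇒ Susceptible
Cefepime (27 mm) ≥ 22 mm — S
Nitrofurantoin: 15 mm is ≥ 14 mm ⇒ susceptible
Amikacin: 22 mm is ≤ 23 mm → R
Daptomycin (26 mm) ≥ 26 mm ⇒ susceptible
Linezolid 24 mm: ≤ 24 mm ⇒ R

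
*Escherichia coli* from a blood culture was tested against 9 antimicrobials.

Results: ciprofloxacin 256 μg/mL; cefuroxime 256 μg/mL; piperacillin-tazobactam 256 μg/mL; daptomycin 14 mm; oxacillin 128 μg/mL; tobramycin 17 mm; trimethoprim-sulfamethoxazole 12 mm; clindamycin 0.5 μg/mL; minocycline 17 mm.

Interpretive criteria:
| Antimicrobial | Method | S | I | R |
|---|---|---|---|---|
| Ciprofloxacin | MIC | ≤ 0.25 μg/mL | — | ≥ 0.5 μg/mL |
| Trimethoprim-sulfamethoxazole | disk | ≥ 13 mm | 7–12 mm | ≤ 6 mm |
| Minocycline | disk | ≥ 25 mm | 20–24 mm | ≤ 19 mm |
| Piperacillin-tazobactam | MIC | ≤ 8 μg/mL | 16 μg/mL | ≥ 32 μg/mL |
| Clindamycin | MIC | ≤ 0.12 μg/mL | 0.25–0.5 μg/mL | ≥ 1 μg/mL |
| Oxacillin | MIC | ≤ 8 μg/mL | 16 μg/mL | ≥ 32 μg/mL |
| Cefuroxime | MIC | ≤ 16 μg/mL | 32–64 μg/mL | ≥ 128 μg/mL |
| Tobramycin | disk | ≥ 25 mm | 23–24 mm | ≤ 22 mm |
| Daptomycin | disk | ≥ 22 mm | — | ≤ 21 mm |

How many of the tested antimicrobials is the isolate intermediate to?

2

Ciprofloxacin (256 μg/mL) ≥ 0.5 μg/mL → R
Cefuroxime (256 μg/mL) ≥ 128 μg/mL — resistant
Piperacillin-tazobactam 256 μg/mL: ≥ 32 μg/mL → R
Daptomycin (14 mm) ≤ 21 mm → Resistant
Oxacillin: 128 μg/mL is ≥ 32 μg/mL ⇒ R
Tobramycin 17 mm: ≤ 22 mm — R
Trimethoprim-sulfamethoxazole: 12 mm is in 7–12 mm ⇒ intermediate
Clindamycin: 0.5 μg/mL is in 0.25–0.5 μg/mL ⇒ intermediate
Minocycline: 17 mm is ≤ 19 mm — Resistant
Intermediate: 2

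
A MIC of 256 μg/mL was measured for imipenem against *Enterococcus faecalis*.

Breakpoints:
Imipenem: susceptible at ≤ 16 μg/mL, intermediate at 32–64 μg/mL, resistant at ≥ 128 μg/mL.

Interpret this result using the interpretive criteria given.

Imipenem 256 μg/mL: ≥ 128 μg/mL — R

Resistant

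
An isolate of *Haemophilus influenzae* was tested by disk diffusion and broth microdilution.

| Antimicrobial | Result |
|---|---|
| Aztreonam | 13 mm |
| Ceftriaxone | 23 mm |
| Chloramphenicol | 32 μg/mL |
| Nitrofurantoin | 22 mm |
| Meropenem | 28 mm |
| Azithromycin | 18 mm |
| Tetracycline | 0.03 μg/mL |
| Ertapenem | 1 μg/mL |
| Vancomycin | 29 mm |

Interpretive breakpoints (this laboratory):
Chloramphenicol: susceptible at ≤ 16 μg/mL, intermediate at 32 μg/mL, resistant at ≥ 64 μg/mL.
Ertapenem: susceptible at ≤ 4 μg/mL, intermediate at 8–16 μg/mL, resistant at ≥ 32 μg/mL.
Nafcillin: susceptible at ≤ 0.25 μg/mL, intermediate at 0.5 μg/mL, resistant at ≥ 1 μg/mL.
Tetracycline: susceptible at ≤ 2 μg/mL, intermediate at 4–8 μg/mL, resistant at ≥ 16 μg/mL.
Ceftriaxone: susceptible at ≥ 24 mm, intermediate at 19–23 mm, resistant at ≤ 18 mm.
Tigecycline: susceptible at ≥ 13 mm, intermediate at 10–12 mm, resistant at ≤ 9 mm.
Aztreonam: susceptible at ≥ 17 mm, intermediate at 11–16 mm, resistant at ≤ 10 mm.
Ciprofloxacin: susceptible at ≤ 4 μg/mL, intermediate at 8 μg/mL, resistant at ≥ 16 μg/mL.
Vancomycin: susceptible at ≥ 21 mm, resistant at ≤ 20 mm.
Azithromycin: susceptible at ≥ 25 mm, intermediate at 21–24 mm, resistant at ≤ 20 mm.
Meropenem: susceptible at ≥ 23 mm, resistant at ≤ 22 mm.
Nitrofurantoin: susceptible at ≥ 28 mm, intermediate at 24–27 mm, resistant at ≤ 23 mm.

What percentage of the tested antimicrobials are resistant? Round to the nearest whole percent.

Aztreonam 13 mm: in 11–16 mm ⇒ I
Ceftriaxone (23 mm) in 19–23 mm ⇒ intermediate
Chloramphenicol (32 μg/mL) = 32 μg/mL — I
Nitrofurantoin 22 mm: ≤ 23 mm — R
Meropenem: 28 mm is ≥ 23 mm → S
Azithromycin (18 mm) ≤ 20 mm — resistant
Tetracycline 0.03 μg/mL: ≤ 2 μg/mL → S
Ertapenem: 1 μg/mL is ≤ 4 μg/mL ⇒ S
Vancomycin 29 mm: ≥ 21 mm — susceptible
Resistant: 2/9

22%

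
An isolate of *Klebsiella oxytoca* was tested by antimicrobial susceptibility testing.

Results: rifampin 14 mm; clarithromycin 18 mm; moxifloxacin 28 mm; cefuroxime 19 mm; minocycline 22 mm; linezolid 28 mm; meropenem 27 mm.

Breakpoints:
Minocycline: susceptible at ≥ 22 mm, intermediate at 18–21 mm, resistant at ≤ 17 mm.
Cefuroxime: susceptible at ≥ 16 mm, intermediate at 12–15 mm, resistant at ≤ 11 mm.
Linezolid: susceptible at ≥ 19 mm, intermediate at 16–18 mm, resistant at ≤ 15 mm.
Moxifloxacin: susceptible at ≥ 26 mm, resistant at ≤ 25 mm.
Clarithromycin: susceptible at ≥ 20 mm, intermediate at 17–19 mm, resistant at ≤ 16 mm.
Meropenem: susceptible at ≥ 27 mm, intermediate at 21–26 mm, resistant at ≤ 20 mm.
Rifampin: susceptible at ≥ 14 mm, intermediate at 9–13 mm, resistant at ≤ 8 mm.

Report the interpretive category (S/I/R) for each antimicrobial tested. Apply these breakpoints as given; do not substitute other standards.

Rifampin: 14 mm is ≥ 14 mm → Susceptible
Clarithromycin: 18 mm is in 17–19 mm ⇒ intermediate
Moxifloxacin (28 mm) ≥ 26 mm → S
Cefuroxime (19 mm) ≥ 16 mm — Susceptible
Minocycline: 22 mm is ≥ 22 mm ⇒ Susceptible
Linezolid (28 mm) ≥ 19 mm ⇒ Susceptible
Meropenem (27 mm) ≥ 27 mm — Susceptible

S, I, S, S, S, S, S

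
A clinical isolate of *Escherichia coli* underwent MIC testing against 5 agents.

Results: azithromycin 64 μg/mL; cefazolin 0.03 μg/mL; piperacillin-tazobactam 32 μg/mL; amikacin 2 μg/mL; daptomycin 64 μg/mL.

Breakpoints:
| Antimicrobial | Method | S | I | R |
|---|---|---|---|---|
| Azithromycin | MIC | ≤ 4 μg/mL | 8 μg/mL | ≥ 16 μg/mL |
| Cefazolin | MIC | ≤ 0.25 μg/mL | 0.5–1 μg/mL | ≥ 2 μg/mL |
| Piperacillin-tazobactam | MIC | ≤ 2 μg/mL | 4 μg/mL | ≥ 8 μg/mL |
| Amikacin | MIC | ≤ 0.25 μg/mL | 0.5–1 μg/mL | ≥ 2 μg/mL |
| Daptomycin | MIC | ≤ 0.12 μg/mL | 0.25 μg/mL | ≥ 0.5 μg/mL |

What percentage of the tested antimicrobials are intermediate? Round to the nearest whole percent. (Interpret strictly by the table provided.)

0%

Azithromycin 64 μg/mL: ≥ 16 μg/mL — resistant
Cefazolin (0.03 μg/mL) ≤ 0.25 μg/mL ⇒ Susceptible
Piperacillin-tazobactam 32 μg/mL: ≥ 8 μg/mL ⇒ resistant
Amikacin (2 μg/mL) ≥ 2 μg/mL → Resistant
Daptomycin: 64 μg/mL is ≥ 0.5 μg/mL ⇒ resistant
Intermediate: 0/5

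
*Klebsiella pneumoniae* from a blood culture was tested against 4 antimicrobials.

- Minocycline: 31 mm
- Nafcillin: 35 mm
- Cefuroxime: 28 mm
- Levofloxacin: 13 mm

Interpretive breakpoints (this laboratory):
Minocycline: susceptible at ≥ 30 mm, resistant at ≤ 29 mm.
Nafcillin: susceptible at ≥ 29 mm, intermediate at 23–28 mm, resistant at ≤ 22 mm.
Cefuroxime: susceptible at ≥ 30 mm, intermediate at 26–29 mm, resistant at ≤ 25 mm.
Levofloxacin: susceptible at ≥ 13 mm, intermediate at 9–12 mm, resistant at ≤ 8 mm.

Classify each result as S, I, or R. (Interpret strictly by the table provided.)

Minocycline: 31 mm is ≥ 30 mm ⇒ susceptible
Nafcillin 35 mm: ≥ 29 mm ⇒ S
Cefuroxime: 28 mm is in 26–29 mm — Intermediate
Levofloxacin: 13 mm is ≥ 13 mm → susceptible

S, S, I, S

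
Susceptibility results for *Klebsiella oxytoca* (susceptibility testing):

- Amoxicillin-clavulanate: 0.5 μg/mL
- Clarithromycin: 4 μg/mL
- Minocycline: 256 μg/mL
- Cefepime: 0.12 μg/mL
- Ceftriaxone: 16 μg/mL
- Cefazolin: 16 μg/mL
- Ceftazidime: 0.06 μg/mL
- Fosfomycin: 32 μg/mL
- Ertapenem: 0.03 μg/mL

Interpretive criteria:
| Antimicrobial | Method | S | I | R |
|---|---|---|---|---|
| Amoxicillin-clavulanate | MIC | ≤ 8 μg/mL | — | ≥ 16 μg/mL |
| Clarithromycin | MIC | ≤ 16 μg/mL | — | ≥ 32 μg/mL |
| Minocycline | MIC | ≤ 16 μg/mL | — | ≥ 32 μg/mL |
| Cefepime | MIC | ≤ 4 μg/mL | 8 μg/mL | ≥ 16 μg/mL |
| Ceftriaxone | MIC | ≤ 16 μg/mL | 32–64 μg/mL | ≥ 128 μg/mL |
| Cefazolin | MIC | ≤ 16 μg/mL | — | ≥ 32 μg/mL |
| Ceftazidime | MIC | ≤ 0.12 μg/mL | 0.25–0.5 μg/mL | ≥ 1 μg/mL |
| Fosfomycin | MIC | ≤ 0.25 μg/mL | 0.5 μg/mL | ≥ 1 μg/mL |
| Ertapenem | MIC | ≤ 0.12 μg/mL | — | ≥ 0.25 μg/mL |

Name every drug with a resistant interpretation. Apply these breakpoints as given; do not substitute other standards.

Amoxicillin-clavulanate: 0.5 μg/mL is ≤ 8 μg/mL ⇒ Susceptible
Clarithromycin 4 μg/mL: ≤ 16 μg/mL — Susceptible
Minocycline: 256 μg/mL is ≥ 32 μg/mL ⇒ R
Cefepime: 0.12 μg/mL is ≤ 4 μg/mL — Susceptible
Ceftriaxone 16 μg/mL: ≤ 16 μg/mL — Susceptible
Cefazolin 16 μg/mL: ≤ 16 μg/mL ⇒ susceptible
Ceftazidime 0.06 μg/mL: ≤ 0.12 μg/mL — S
Fosfomycin: 32 μg/mL is ≥ 1 μg/mL → R
Ertapenem: 0.03 μg/mL is ≤ 0.12 μg/mL — susceptible

minocycline, fosfomycin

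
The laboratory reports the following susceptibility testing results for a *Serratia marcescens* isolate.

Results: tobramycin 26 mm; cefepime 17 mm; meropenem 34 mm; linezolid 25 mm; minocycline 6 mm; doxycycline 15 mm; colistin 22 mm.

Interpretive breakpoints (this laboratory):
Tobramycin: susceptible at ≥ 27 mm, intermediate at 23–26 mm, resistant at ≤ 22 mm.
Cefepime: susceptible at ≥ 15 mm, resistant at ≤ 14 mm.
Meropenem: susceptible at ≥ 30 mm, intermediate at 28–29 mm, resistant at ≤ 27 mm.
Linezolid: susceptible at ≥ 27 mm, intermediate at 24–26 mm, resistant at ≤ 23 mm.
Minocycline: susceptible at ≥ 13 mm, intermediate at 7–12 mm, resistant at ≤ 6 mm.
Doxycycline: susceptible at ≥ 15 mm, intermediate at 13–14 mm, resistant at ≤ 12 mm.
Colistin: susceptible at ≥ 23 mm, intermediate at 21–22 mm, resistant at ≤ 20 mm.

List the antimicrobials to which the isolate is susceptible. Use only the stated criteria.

Tobramycin (26 mm) in 23–26 mm ⇒ I
Cefepime (17 mm) ≥ 15 mm — Susceptible
Meropenem: 34 mm is ≥ 30 mm ⇒ susceptible
Linezolid: 25 mm is in 24–26 mm → intermediate
Minocycline (6 mm) ≤ 6 mm → resistant
Doxycycline: 15 mm is ≥ 15 mm ⇒ S
Colistin (22 mm) in 21–22 mm — I

cefepime, meropenem, doxycycline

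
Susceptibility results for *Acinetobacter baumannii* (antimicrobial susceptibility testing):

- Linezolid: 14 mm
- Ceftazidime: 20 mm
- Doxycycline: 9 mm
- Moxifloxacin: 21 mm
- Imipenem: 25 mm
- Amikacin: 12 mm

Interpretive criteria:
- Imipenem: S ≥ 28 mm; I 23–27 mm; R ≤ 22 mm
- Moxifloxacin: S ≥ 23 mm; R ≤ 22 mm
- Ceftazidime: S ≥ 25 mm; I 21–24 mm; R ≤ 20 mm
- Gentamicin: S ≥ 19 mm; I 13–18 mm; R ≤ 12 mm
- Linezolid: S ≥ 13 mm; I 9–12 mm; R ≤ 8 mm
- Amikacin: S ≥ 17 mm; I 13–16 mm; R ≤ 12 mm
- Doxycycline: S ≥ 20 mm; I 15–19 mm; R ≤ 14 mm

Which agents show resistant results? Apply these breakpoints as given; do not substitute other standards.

ceftazidime, doxycycline, moxifloxacin, amikacin

Linezolid: 14 mm is ≥ 13 mm → Susceptible
Ceftazidime 20 mm: ≤ 20 mm → Resistant
Doxycycline: 9 mm is ≤ 14 mm ⇒ Resistant
Moxifloxacin (21 mm) ≤ 22 mm — resistant
Imipenem (25 mm) in 23–27 mm → Intermediate
Amikacin (12 mm) ≤ 12 mm → R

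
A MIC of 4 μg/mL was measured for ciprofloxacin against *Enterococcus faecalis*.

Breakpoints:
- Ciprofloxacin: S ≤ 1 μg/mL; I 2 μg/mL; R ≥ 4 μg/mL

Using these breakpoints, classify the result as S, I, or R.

Ciprofloxacin (4 μg/mL) ≥ 4 μg/mL → Resistant

R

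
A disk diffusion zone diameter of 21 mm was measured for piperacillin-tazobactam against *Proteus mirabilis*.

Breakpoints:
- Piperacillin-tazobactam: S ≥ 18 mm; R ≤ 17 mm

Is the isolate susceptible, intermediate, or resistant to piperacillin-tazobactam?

Piperacillin-tazobactam 21 mm: ≥ 18 mm → S

S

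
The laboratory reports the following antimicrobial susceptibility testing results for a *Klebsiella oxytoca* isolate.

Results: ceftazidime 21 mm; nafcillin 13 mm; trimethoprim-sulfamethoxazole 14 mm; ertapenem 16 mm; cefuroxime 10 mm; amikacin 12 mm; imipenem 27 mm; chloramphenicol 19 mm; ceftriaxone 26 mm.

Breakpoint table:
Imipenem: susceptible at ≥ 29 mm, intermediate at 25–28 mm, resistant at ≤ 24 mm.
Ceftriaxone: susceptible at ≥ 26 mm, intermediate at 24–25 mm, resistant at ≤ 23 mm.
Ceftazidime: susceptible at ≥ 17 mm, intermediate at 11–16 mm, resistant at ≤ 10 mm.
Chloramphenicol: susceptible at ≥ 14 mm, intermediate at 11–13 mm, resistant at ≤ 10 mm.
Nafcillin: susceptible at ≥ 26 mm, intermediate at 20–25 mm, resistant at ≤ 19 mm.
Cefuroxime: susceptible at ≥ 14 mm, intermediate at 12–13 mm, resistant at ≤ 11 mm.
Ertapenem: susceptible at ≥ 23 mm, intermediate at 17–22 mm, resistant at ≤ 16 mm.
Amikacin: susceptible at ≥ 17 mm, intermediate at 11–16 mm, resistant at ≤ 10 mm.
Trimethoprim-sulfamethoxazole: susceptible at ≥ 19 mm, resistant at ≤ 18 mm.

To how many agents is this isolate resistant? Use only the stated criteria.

4

Ceftazidime: 21 mm is ≥ 17 mm — S
Nafcillin (13 mm) ≤ 19 mm — resistant
Trimethoprim-sulfamethoxazole: 14 mm is ≤ 18 mm — Resistant
Ertapenem: 16 mm is ≤ 16 mm — R
Cefuroxime 10 mm: ≤ 11 mm → R
Amikacin: 12 mm is in 11–16 mm ⇒ intermediate
Imipenem: 27 mm is in 25–28 mm → intermediate
Chloramphenicol: 19 mm is ≥ 14 mm — S
Ceftriaxone 26 mm: ≥ 26 mm — Susceptible
Resistant: 4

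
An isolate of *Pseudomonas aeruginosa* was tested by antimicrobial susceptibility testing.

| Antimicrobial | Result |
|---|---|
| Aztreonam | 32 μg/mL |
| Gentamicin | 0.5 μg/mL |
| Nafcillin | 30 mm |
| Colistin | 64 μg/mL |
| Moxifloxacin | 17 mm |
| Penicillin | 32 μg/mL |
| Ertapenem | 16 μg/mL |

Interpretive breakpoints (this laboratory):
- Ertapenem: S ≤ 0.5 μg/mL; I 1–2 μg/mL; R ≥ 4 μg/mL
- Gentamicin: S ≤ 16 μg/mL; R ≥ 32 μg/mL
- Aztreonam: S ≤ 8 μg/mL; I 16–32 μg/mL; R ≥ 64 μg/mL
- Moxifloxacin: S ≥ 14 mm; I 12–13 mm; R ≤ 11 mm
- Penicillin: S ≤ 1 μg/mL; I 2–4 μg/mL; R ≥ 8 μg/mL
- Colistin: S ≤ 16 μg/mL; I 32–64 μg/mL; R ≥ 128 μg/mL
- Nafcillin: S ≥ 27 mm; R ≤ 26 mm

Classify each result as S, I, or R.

Aztreonam 32 μg/mL: in 16–32 μg/mL ⇒ I
Gentamicin 0.5 μg/mL: ≤ 16 μg/mL ⇒ susceptible
Nafcillin 30 mm: ≥ 27 mm → Susceptible
Colistin 64 μg/mL: in 32–64 μg/mL ⇒ Intermediate
Moxifloxacin (17 mm) ≥ 14 mm — S
Penicillin 32 μg/mL: ≥ 8 μg/mL → Resistant
Ertapenem 16 μg/mL: ≥ 4 μg/mL ⇒ R

I, S, S, I, S, R, R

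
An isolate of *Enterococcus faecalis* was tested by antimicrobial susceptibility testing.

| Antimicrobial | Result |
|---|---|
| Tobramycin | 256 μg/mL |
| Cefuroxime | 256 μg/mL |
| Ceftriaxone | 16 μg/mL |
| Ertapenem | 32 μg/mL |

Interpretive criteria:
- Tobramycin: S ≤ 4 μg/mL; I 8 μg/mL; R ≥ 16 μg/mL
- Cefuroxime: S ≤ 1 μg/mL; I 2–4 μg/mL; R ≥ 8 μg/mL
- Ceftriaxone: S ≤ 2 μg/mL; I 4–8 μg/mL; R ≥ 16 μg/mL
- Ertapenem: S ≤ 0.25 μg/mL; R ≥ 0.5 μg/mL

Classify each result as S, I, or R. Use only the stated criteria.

Tobramycin (256 μg/mL) ≥ 16 μg/mL ⇒ R
Cefuroxime (256 μg/mL) ≥ 8 μg/mL — resistant
Ceftriaxone 16 μg/mL: ≥ 16 μg/mL → resistant
Ertapenem 32 μg/mL: ≥ 0.5 μg/mL → R

R, R, R, R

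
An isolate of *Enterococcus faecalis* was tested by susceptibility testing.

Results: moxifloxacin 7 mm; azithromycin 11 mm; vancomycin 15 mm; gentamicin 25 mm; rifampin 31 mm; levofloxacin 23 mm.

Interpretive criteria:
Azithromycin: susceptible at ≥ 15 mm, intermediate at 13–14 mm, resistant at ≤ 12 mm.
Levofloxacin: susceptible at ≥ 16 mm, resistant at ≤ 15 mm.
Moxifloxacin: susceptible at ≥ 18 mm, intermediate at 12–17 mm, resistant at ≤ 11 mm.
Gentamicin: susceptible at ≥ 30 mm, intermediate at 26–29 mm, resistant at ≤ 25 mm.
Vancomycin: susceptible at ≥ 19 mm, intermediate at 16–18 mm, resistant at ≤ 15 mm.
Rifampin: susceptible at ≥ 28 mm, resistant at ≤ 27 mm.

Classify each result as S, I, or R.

Moxifloxacin: 7 mm is ≤ 11 mm ⇒ Resistant
Azithromycin (11 mm) ≤ 12 mm — resistant
Vancomycin 15 mm: ≤ 15 mm ⇒ R
Gentamicin (25 mm) ≤ 25 mm ⇒ resistant
Rifampin: 31 mm is ≥ 28 mm — Susceptible
Levofloxacin (23 mm) ≥ 16 mm ⇒ susceptible

R, R, R, R, S, S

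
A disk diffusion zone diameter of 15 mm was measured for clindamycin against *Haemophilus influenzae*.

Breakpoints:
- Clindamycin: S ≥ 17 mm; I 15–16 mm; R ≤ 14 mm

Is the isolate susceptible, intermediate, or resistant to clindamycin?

Clindamycin (15 mm) in 15–16 mm — Intermediate

I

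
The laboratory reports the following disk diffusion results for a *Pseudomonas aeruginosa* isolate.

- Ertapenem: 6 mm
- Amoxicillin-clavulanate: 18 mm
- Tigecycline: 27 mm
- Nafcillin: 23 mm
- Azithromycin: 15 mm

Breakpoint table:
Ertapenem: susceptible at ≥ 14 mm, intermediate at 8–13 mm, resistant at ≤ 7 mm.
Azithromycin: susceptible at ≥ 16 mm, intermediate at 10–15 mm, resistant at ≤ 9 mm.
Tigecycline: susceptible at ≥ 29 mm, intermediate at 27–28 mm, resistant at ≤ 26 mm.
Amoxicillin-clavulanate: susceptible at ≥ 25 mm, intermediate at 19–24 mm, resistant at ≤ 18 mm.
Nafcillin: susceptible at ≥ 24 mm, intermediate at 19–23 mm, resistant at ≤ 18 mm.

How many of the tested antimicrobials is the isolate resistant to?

2

Ertapenem: 6 mm is ≤ 7 mm → R
Amoxicillin-clavulanate (18 mm) ≤ 18 mm → Resistant
Tigecycline: 27 mm is in 27–28 mm → intermediate
Nafcillin 23 mm: in 19–23 mm → Intermediate
Azithromycin (15 mm) in 10–15 mm → Intermediate
Resistant: 2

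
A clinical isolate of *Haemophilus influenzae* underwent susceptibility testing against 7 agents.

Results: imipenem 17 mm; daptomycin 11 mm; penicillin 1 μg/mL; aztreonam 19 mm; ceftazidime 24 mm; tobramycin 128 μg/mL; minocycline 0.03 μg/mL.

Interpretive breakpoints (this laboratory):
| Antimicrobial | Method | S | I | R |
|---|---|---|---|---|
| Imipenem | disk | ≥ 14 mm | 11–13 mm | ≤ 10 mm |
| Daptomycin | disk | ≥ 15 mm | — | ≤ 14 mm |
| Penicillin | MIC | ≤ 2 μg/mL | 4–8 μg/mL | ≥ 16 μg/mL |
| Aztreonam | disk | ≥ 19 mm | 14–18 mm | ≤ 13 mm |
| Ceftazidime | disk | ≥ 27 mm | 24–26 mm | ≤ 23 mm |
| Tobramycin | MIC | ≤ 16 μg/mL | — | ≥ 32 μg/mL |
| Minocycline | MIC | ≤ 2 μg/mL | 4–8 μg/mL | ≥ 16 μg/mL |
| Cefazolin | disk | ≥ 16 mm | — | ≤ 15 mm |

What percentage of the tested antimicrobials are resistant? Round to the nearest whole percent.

Imipenem: 17 mm is ≥ 14 mm ⇒ susceptible
Daptomycin (11 mm) ≤ 14 mm ⇒ resistant
Penicillin 1 μg/mL: ≤ 2 μg/mL ⇒ S
Aztreonam: 19 mm is ≥ 19 mm — S
Ceftazidime 24 mm: in 24–26 mm ⇒ Intermediate
Tobramycin: 128 μg/mL is ≥ 32 μg/mL — resistant
Minocycline (0.03 μg/mL) ≤ 2 μg/mL → susceptible
Resistant: 2/7

29%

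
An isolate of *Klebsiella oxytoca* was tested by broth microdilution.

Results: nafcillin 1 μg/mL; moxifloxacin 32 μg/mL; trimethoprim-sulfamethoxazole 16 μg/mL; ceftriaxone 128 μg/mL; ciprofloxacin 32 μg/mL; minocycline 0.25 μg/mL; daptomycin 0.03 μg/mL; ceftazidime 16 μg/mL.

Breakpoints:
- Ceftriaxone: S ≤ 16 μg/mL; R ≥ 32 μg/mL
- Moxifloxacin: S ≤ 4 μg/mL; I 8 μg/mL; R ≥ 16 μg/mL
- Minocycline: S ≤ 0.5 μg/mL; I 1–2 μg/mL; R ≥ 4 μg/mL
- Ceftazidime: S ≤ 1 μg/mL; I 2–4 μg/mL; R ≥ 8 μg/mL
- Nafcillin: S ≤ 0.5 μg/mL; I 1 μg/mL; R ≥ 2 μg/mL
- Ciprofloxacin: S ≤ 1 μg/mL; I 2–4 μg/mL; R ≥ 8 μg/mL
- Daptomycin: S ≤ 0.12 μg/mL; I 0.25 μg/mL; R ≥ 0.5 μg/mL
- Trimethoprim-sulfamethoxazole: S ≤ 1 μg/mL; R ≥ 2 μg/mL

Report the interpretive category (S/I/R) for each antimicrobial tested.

Nafcillin: 1 μg/mL is = 1 μg/mL ⇒ I
Moxifloxacin (32 μg/mL) ≥ 16 μg/mL → Resistant
Trimethoprim-sulfamethoxazole (16 μg/mL) ≥ 2 μg/mL → resistant
Ceftriaxone: 128 μg/mL is ≥ 32 μg/mL → R
Ciprofloxacin 32 μg/mL: ≥ 8 μg/mL ⇒ R
Minocycline: 0.25 μg/mL is ≤ 0.5 μg/mL → S
Daptomycin 0.03 μg/mL: ≤ 0.12 μg/mL ⇒ S
Ceftazidime (16 μg/mL) ≥ 8 μg/mL — Resistant

I, R, R, R, R, S, S, R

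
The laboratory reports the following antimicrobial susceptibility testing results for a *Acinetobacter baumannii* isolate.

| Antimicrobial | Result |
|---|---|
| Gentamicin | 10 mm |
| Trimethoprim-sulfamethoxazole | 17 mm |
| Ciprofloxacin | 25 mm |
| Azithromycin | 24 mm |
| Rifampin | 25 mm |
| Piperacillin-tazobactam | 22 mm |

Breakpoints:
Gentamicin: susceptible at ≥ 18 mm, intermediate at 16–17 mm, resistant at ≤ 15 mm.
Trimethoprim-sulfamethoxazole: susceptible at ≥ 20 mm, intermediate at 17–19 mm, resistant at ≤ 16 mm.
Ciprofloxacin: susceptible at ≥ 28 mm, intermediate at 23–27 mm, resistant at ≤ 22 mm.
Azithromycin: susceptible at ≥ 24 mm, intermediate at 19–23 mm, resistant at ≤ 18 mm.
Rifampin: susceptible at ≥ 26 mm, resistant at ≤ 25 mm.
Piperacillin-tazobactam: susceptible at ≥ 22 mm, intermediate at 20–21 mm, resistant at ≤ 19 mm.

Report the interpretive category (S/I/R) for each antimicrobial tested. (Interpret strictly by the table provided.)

R, I, I, S, R, S

Gentamicin (10 mm) ≤ 15 mm → Resistant
Trimethoprim-sulfamethoxazole (17 mm) in 17–19 mm — I
Ciprofloxacin (25 mm) in 23–27 mm — Intermediate
Azithromycin: 24 mm is ≥ 24 mm ⇒ susceptible
Rifampin (25 mm) ≤ 25 mm — resistant
Piperacillin-tazobactam: 22 mm is ≥ 22 mm — susceptible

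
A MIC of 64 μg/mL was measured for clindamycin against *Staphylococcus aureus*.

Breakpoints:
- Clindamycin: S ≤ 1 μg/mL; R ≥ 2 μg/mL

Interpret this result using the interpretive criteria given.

Clindamycin: 64 μg/mL is ≥ 2 μg/mL — R

Resistant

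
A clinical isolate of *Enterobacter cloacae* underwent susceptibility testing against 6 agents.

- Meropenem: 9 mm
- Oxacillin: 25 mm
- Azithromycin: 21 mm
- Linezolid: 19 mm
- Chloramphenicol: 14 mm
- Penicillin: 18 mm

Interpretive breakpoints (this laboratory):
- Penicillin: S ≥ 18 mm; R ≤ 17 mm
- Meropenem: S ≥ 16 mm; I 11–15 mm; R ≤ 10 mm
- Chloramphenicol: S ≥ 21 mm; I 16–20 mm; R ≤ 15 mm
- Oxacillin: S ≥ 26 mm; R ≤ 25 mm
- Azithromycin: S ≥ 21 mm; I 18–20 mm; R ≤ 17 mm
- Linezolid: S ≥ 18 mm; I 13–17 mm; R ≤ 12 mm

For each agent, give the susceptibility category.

R, R, S, S, R, S

Meropenem 9 mm: ≤ 10 mm → resistant
Oxacillin (25 mm) ≤ 25 mm — resistant
Azithromycin (21 mm) ≥ 21 mm → susceptible
Linezolid 19 mm: ≥ 18 mm ⇒ susceptible
Chloramphenicol 14 mm: ≤ 15 mm → resistant
Penicillin: 18 mm is ≥ 18 mm → Susceptible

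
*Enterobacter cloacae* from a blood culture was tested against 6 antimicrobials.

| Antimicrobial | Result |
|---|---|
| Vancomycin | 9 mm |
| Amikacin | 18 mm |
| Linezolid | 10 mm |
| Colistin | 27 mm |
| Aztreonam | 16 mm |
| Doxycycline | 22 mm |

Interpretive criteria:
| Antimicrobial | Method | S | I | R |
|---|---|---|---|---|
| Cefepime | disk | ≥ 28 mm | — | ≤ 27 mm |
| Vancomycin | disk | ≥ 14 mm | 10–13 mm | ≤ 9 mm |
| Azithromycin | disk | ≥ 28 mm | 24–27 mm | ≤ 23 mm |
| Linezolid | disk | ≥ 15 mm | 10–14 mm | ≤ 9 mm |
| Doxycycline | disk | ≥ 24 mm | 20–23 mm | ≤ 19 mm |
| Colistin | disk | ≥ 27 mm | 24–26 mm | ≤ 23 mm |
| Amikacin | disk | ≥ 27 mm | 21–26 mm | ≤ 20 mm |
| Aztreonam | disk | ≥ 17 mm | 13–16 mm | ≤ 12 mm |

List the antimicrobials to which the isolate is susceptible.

colistin

Vancomycin: 9 mm is ≤ 9 mm ⇒ R
Amikacin: 18 mm is ≤ 20 mm — R
Linezolid (10 mm) in 10–14 mm → I
Colistin (27 mm) ≥ 27 mm — susceptible
Aztreonam (16 mm) in 13–16 mm → I
Doxycycline (22 mm) in 20–23 mm — intermediate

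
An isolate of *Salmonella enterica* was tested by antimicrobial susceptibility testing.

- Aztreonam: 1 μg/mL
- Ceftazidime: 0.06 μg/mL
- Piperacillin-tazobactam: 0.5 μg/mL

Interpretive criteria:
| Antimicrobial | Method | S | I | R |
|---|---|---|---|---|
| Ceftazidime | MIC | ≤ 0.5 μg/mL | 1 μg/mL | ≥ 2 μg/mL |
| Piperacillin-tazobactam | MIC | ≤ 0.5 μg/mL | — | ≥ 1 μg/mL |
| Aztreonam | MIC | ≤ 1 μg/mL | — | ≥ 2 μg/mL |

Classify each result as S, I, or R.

Aztreonam: 1 μg/mL is ≤ 1 μg/mL → susceptible
Ceftazidime 0.06 μg/mL: ≤ 0.5 μg/mL ⇒ Susceptible
Piperacillin-tazobactam: 0.5 μg/mL is ≤ 0.5 μg/mL — S

S, S, S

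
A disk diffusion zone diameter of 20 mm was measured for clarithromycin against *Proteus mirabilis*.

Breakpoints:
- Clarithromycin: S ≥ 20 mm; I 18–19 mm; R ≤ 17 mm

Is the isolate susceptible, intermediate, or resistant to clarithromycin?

Clarithromycin 20 mm: ≥ 20 mm → Susceptible

S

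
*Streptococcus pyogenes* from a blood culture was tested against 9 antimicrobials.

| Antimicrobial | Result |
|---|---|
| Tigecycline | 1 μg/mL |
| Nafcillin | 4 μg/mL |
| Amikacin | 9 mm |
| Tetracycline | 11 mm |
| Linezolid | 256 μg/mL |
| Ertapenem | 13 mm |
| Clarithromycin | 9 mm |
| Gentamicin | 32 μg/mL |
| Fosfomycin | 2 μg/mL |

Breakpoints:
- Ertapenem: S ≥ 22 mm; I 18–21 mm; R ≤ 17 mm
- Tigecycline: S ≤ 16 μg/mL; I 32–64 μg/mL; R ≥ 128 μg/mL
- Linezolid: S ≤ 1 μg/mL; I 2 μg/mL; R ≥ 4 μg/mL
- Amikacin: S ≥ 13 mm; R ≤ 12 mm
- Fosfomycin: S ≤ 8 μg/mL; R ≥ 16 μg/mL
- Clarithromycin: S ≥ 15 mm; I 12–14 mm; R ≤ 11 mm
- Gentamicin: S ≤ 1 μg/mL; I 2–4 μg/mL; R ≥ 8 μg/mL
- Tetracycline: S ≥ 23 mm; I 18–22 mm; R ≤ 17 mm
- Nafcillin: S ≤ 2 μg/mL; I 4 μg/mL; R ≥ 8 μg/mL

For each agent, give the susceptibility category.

Tigecycline 1 μg/mL: ≤ 16 μg/mL ⇒ Susceptible
Nafcillin: 4 μg/mL is = 4 μg/mL ⇒ I
Amikacin: 9 mm is ≤ 12 mm → Resistant
Tetracycline 11 mm: ≤ 17 mm ⇒ Resistant
Linezolid: 256 μg/mL is ≥ 4 μg/mL — Resistant
Ertapenem (13 mm) ≤ 17 mm — Resistant
Clarithromycin: 9 mm is ≤ 11 mm ⇒ R
Gentamicin: 32 μg/mL is ≥ 8 μg/mL — R
Fosfomycin 2 μg/mL: ≤ 8 μg/mL → S

S, I, R, R, R, R, R, R, S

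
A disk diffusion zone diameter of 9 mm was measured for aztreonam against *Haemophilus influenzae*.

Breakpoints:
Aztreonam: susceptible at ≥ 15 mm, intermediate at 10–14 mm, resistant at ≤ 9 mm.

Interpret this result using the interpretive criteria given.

Resistant

Aztreonam (9 mm) ≤ 9 mm ⇒ R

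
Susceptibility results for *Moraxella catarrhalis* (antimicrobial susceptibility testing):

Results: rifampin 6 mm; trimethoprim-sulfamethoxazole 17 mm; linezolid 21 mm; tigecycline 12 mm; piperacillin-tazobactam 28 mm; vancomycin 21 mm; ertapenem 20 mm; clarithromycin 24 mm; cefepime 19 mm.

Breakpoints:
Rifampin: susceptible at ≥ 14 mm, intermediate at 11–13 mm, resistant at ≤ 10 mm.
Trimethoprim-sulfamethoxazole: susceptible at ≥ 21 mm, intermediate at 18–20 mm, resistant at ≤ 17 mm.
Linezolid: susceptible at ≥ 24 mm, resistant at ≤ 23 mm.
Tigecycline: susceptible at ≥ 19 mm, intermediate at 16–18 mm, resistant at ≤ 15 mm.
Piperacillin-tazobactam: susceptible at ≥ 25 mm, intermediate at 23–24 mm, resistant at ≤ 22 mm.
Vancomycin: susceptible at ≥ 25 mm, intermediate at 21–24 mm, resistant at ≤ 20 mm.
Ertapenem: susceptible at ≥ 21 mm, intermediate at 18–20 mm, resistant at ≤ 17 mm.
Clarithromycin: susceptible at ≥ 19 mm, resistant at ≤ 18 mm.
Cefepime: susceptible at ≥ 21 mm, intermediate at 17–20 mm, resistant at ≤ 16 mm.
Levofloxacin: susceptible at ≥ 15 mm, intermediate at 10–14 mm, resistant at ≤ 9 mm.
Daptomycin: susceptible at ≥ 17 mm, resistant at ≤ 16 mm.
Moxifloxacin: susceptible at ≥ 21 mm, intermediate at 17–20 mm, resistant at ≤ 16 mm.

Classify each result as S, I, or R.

Rifampin: 6 mm is ≤ 10 mm → resistant
Trimethoprim-sulfamethoxazole (17 mm) ≤ 17 mm — R
Linezolid 21 mm: ≤ 23 mm — Resistant
Tigecycline (12 mm) ≤ 15 mm → R
Piperacillin-tazobactam (28 mm) ≥ 25 mm → Susceptible
Vancomycin 21 mm: in 21–24 mm ⇒ intermediate
Ertapenem 20 mm: in 18–20 mm ⇒ Intermediate
Clarithromycin 24 mm: ≥ 19 mm ⇒ S
Cefepime 19 mm: in 17–20 mm ⇒ Intermediate

R, R, R, R, S, I, I, S, I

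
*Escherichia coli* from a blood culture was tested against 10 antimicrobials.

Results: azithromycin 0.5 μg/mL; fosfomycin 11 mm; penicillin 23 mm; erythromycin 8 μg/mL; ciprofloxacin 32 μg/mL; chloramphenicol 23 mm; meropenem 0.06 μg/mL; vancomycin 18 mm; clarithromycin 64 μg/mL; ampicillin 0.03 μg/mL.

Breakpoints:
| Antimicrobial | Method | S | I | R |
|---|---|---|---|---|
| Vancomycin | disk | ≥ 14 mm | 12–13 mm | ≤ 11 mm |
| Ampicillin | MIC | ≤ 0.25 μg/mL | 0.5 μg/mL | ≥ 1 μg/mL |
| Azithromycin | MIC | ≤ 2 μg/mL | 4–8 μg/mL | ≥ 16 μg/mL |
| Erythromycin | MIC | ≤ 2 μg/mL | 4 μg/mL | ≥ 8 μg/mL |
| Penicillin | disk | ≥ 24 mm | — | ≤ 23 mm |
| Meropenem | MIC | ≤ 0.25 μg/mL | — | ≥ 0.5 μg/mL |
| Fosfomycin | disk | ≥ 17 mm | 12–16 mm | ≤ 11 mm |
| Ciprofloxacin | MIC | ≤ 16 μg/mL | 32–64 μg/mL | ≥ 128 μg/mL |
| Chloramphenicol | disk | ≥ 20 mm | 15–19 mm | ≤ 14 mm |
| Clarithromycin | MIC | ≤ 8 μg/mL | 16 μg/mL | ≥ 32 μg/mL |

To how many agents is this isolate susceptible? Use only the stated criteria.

Azithromycin (0.5 μg/mL) ≤ 2 μg/mL — susceptible
Fosfomycin 11 mm: ≤ 11 mm ⇒ R
Penicillin 23 mm: ≤ 23 mm ⇒ R
Erythromycin (8 μg/mL) ≥ 8 μg/mL ⇒ Resistant
Ciprofloxacin (32 μg/mL) in 32–64 μg/mL ⇒ I
Chloramphenicol 23 mm: ≥ 20 mm ⇒ susceptible
Meropenem: 0.06 μg/mL is ≤ 0.25 μg/mL → S
Vancomycin 18 mm: ≥ 14 mm → Susceptible
Clarithromycin: 64 μg/mL is ≥ 32 μg/mL — Resistant
Ampicillin: 0.03 μg/mL is ≤ 0.25 μg/mL → susceptible
Susceptible: 5

5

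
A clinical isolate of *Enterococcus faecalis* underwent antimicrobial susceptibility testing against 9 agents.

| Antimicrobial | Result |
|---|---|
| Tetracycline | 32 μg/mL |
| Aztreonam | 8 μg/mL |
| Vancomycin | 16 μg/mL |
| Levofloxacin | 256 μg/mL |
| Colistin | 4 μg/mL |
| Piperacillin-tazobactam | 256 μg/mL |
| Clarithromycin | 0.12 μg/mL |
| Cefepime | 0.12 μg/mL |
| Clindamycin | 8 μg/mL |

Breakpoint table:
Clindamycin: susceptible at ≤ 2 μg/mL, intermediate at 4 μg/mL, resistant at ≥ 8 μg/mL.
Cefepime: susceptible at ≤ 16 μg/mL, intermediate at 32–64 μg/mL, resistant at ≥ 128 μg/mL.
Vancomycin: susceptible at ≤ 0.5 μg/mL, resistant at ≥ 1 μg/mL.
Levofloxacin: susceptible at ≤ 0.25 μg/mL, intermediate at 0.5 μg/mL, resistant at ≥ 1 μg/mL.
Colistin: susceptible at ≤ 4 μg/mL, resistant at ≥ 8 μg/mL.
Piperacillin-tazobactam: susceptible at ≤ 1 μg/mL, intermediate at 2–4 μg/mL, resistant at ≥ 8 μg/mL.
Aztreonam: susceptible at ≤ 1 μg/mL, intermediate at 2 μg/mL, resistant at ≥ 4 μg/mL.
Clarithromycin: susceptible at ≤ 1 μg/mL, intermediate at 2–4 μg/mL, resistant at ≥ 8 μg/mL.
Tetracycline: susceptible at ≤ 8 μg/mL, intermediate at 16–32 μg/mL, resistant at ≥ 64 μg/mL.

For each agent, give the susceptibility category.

I, R, R, R, S, R, S, S, R

Tetracycline 32 μg/mL: in 16–32 μg/mL ⇒ intermediate
Aztreonam 8 μg/mL: ≥ 4 μg/mL ⇒ Resistant
Vancomycin: 16 μg/mL is ≥ 1 μg/mL ⇒ resistant
Levofloxacin: 256 μg/mL is ≥ 1 μg/mL → R
Colistin: 4 μg/mL is ≤ 4 μg/mL ⇒ Susceptible
Piperacillin-tazobactam: 256 μg/mL is ≥ 8 μg/mL ⇒ R
Clarithromycin (0.12 μg/mL) ≤ 1 μg/mL → Susceptible
Cefepime: 0.12 μg/mL is ≤ 16 μg/mL — S
Clindamycin (8 μg/mL) ≥ 8 μg/mL → R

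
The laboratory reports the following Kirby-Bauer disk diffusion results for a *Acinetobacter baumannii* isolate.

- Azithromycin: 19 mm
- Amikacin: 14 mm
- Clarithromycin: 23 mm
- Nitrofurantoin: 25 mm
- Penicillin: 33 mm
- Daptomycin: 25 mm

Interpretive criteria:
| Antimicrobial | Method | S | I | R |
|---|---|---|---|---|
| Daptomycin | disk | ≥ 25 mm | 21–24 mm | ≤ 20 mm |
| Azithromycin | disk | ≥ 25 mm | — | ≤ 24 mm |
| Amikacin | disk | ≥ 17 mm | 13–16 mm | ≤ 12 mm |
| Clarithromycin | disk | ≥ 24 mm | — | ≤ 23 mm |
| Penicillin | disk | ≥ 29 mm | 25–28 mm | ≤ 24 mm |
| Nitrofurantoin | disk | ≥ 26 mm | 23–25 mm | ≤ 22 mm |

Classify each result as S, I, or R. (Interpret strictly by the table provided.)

Azithromycin 19 mm: ≤ 24 mm ⇒ R
Amikacin (14 mm) in 13–16 mm → I
Clarithromycin: 23 mm is ≤ 23 mm → R
Nitrofurantoin 25 mm: in 23–25 mm — I
Penicillin 33 mm: ≥ 29 mm ⇒ S
Daptomycin 25 mm: ≥ 25 mm ⇒ Susceptible

R, I, R, I, S, S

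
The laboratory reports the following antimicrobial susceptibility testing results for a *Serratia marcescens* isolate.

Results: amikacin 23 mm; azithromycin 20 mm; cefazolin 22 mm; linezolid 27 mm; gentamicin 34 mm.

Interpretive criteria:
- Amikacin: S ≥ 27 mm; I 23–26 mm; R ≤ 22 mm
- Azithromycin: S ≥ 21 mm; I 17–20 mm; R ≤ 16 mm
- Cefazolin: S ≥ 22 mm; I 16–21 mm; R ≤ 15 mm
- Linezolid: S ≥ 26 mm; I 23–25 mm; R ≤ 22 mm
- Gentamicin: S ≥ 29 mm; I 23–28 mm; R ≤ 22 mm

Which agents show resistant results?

none

Amikacin: 23 mm is in 23–26 mm ⇒ intermediate
Azithromycin: 20 mm is in 17–20 mm → I
Cefazolin (22 mm) ≥ 22 mm — S
Linezolid: 27 mm is ≥ 26 mm — susceptible
Gentamicin 34 mm: ≥ 29 mm — Susceptible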